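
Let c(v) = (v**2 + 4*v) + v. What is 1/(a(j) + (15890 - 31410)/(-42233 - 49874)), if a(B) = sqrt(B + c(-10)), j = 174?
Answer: -44671895/59378368943 + 8483699449*sqrt(14)/475026951544 ≈ 0.066072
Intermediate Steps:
c(v) = v**2 + 5*v
a(B) = sqrt(50 + B) (a(B) = sqrt(B - 10*(5 - 10)) = sqrt(B - 10*(-5)) = sqrt(B + 50) = sqrt(50 + B))
1/(a(j) + (15890 - 31410)/(-42233 - 49874)) = 1/(sqrt(50 + 174) + (15890 - 31410)/(-42233 - 49874)) = 1/(sqrt(224) - 15520/(-92107)) = 1/(4*sqrt(14) - 15520*(-1/92107)) = 1/(4*sqrt(14) + 15520/92107) = 1/(15520/92107 + 4*sqrt(14))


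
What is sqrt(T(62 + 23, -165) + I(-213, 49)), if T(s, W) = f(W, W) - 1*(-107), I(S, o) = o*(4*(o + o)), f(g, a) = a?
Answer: 5*sqrt(766) ≈ 138.38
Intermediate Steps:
I(S, o) = 8*o**2 (I(S, o) = o*(4*(2*o)) = o*(8*o) = 8*o**2)
T(s, W) = 107 + W (T(s, W) = W - 1*(-107) = W + 107 = 107 + W)
sqrt(T(62 + 23, -165) + I(-213, 49)) = sqrt((107 - 165) + 8*49**2) = sqrt(-58 + 8*2401) = sqrt(-58 + 19208) = sqrt(19150) = 5*sqrt(766)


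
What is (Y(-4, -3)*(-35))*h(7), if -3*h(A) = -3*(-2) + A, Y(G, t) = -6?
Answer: -910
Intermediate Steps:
h(A) = -2 - A/3 (h(A) = -(-3*(-2) + A)/3 = -(6 + A)/3 = -2 - A/3)
(Y(-4, -3)*(-35))*h(7) = (-6*(-35))*(-2 - 1/3*7) = 210*(-2 - 7/3) = 210*(-13/3) = -910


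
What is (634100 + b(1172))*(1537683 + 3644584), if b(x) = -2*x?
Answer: 3273928270852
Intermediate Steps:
(634100 + b(1172))*(1537683 + 3644584) = (634100 - 2*1172)*(1537683 + 3644584) = (634100 - 2344)*5182267 = 631756*5182267 = 3273928270852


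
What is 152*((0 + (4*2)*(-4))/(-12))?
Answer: 1216/3 ≈ 405.33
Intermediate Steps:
152*((0 + (4*2)*(-4))/(-12)) = 152*((0 + 8*(-4))*(-1/12)) = 152*((0 - 32)*(-1/12)) = 152*(-32*(-1/12)) = 152*(8/3) = 1216/3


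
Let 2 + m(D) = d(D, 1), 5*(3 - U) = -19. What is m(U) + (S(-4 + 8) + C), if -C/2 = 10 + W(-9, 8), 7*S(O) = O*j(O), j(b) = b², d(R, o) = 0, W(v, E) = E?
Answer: -202/7 ≈ -28.857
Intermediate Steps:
U = 34/5 (U = 3 - ⅕*(-19) = 3 + 19/5 = 34/5 ≈ 6.8000)
m(D) = -2 (m(D) = -2 + 0 = -2)
S(O) = O³/7 (S(O) = (O*O²)/7 = O³/7)
C = -36 (C = -2*(10 + 8) = -2*18 = -36)
m(U) + (S(-4 + 8) + C) = -2 + ((-4 + 8)³/7 - 36) = -2 + ((⅐)*4³ - 36) = -2 + ((⅐)*64 - 36) = -2 + (64/7 - 36) = -2 - 188/7 = -202/7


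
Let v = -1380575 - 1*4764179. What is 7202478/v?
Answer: -3601239/3072377 ≈ -1.1721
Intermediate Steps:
v = -6144754 (v = -1380575 - 4764179 = -6144754)
7202478/v = 7202478/(-6144754) = 7202478*(-1/6144754) = -3601239/3072377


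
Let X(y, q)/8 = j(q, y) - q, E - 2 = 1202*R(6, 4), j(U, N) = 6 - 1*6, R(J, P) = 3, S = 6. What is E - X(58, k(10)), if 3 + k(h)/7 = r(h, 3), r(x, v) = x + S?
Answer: 4336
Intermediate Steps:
r(x, v) = 6 + x (r(x, v) = x + 6 = 6 + x)
k(h) = 21 + 7*h (k(h) = -21 + 7*(6 + h) = -21 + (42 + 7*h) = 21 + 7*h)
j(U, N) = 0 (j(U, N) = 6 - 6 = 0)
E = 3608 (E = 2 + 1202*3 = 2 + 3606 = 3608)
X(y, q) = -8*q (X(y, q) = 8*(0 - q) = 8*(-q) = -8*q)
E - X(58, k(10)) = 3608 - (-8)*(21 + 7*10) = 3608 - (-8)*(21 + 70) = 3608 - (-8)*91 = 3608 - 1*(-728) = 3608 + 728 = 4336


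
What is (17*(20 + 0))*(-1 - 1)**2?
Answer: 1360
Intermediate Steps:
(17*(20 + 0))*(-1 - 1)**2 = (17*20)*(-2)**2 = 340*4 = 1360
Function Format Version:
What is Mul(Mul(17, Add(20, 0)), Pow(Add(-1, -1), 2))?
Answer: 1360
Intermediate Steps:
Mul(Mul(17, Add(20, 0)), Pow(Add(-1, -1), 2)) = Mul(Mul(17, 20), Pow(-2, 2)) = Mul(340, 4) = 1360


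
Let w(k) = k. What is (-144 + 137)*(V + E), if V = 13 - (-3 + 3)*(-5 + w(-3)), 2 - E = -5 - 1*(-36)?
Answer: 112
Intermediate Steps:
E = -29 (E = 2 - (-5 - 1*(-36)) = 2 - (-5 + 36) = 2 - 1*31 = 2 - 31 = -29)
V = 13 (V = 13 - (-3 + 3)*(-5 - 3) = 13 - 0*(-8) = 13 - 1*0 = 13 + 0 = 13)
(-144 + 137)*(V + E) = (-144 + 137)*(13 - 29) = -7*(-16) = 112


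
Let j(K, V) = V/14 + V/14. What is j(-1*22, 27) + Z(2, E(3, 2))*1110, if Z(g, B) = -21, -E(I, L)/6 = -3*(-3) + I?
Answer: -163143/7 ≈ -23306.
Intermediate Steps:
E(I, L) = -54 - 6*I (E(I, L) = -6*(-3*(-3) + I) = -6*(9 + I) = -54 - 6*I)
j(K, V) = V/7 (j(K, V) = V*(1/14) + V*(1/14) = V/14 + V/14 = V/7)
j(-1*22, 27) + Z(2, E(3, 2))*1110 = (⅐)*27 - 21*1110 = 27/7 - 23310 = -163143/7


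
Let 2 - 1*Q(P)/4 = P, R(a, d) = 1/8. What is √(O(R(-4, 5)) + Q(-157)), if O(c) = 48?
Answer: 6*√19 ≈ 26.153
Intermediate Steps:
R(a, d) = ⅛
Q(P) = 8 - 4*P
√(O(R(-4, 5)) + Q(-157)) = √(48 + (8 - 4*(-157))) = √(48 + (8 + 628)) = √(48 + 636) = √684 = 6*√19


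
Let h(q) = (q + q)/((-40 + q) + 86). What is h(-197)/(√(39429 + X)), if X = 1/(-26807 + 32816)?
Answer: 197*√1423705531758/17888129081 ≈ 0.013140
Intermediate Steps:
X = 1/6009 ≈ 0.00016642
h(q) = 2*q/(46 + q) (h(q) = (2*q)/(46 + q) = 2*q/(46 + q))
h(-197)/(√(39429 + X)) = (2*(-197)/(46 - 197))/(√(39429 + 1/6009)) = (2*(-197)/(-151))/(√(236928862/6009)) = (2*(-197)*(-1/151))/((√1423705531758/6009)) = 394*(√1423705531758/236928862)/151 = 197*√1423705531758/17888129081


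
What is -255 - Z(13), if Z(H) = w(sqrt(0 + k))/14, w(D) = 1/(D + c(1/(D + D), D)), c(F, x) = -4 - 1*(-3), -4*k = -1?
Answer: -1784/7 ≈ -254.86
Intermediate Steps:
k = 1/4 (k = -1/4*(-1) = 1/4 ≈ 0.25000)
c(F, x) = -1 (c(F, x) = -4 + 3 = -1)
w(D) = 1/(-1 + D) (w(D) = 1/(D - 1) = 1/(-1 + D))
Z(H) = -1/7 (Z(H) = 1/(-1 + sqrt(0 + 1/4)*14) = (1/14)/(-1 + sqrt(1/4)) = (1/14)/(-1 + 1/2) = (1/14)/(-1/2) = -2*1/14 = -1/7)
-255 - Z(13) = -255 - 1*(-1/7) = -255 + 1/7 = -1784/7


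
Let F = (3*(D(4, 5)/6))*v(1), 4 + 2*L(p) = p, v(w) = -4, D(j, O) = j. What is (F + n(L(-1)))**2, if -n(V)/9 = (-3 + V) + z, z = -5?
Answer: 29929/4 ≈ 7482.3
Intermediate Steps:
L(p) = -2 + p/2
n(V) = 72 - 9*V (n(V) = -9*((-3 + V) - 5) = -9*(-8 + V) = 72 - 9*V)
F = -8 (F = (3*(4/6))*(-4) = (3*(4*(1/6)))*(-4) = (3*(2/3))*(-4) = 2*(-4) = -8)
(F + n(L(-1)))**2 = (-8 + (72 - 9*(-2 + (1/2)*(-1))))**2 = (-8 + (72 - 9*(-2 - 1/2)))**2 = (-8 + (72 - 9*(-5/2)))**2 = (-8 + (72 + 45/2))**2 = (-8 + 189/2)**2 = (173/2)**2 = 29929/4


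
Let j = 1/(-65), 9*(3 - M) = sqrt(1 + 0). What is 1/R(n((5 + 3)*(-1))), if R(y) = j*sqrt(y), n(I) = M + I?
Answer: 195*I*sqrt(46)/46 ≈ 28.751*I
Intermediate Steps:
M = 26/9 (M = 3 - sqrt(1 + 0)/9 = 3 - sqrt(1)/9 = 3 - 1/9*1 = 3 - 1/9 = 26/9 ≈ 2.8889)
j = -1/65 ≈ -0.015385
n(I) = 26/9 + I
R(y) = -sqrt(y)/65
1/R(n((5 + 3)*(-1))) = 1/(-sqrt(26/9 + (5 + 3)*(-1))/65) = 1/(-sqrt(26/9 + 8*(-1))/65) = 1/(-sqrt(26/9 - 8)/65) = 1/(-I*sqrt(46)/195) = 195*I*sqrt(46)/46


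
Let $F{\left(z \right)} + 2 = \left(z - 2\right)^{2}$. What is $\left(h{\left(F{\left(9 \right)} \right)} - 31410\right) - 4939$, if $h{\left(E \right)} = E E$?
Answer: $-34140$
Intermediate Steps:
$F{\left(z \right)} = -2 + \left(-2 + z\right)^{2}$ ($F{\left(z \right)} = -2 + \left(z - 2\right)^{2} = -2 + \left(-2 + z\right)^{2}$)
$h{\left(E \right)} = E^{2}$
$\left(h{\left(F{\left(9 \right)} \right)} - 31410\right) - 4939 = \left(\left(-2 + \left(-2 + 9\right)^{2}\right)^{2} - 31410\right) - 4939 = \left(\left(-2 + 7^{2}\right)^{2} - 31410\right) - 4939 = \left(\left(-2 + 49\right)^{2} - 31410\right) - 4939 = \left(47^{2} - 31410\right) - 4939 = \left(2209 - 31410\right) - 4939 = -29201 - 4939 = -34140$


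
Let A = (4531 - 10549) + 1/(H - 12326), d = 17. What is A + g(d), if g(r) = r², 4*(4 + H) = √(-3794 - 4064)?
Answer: -6967811152681/1216235129 - 2*I*√7858/1216235129 ≈ -5729.0 - 1.4577e-7*I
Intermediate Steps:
H = -4 + I*√7858/4 (H = -4 + √(-3794 - 4064)/4 = -4 + √(-7858)/4 = -4 + (I*√7858)/4 = -4 + I*√7858/4 ≈ -4.0 + 22.161*I)
A = -6018 + 1/(-12330 + I*√7858/4) (A = (4531 - 10549) + 1/((-4 + I*√7858/4) - 12326) = -6018 + 1/(-12330 + I*√7858/4) ≈ -6018.0 - 1.4577e-7*I)
A + g(d) = (-7319303104962/1216235129 - 2*I*√7858/1216235129) + 17² = (-7319303104962/1216235129 - 2*I*√7858/1216235129) + 289 = -6967811152681/1216235129 - 2*I*√7858/1216235129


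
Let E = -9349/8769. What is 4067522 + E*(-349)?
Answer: 35671363219/8769 ≈ 4.0679e+6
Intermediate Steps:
E = -9349/8769 (E = -9349*1/8769 = -9349/8769 ≈ -1.0661)
4067522 + E*(-349) = 4067522 - 9349/8769*(-349) = 4067522 + 3262801/8769 = 35671363219/8769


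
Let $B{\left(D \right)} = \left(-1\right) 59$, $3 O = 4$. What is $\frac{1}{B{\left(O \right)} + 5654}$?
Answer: $\frac{1}{5595} \approx 0.00017873$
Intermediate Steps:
$O = \frac{4}{3}$ ($O = \frac{1}{3} \cdot 4 = \frac{4}{3} \approx 1.3333$)
$B{\left(D \right)} = -59$
$\frac{1}{B{\left(O \right)} + 5654} = \frac{1}{-59 + 5654} = \frac{1}{5595}$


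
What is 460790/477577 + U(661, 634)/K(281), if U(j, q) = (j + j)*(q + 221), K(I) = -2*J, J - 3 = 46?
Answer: -269882450725/23401273 ≈ -11533.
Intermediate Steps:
J = 49 (J = 3 + 46 = 49)
K(I) = -98 (K(I) = -2*49 = -98)
U(j, q) = 2*j*(221 + q) (U(j, q) = (2*j)*(221 + q) = 2*j*(221 + q))
460790/477577 + U(661, 634)/K(281) = 460790/477577 + (2*661*(221 + 634))/(-98) = 460790*(1/477577) + (2*661*855)*(-1/98) = 460790/477577 + 1130310*(-1/98) = 460790/477577 - 565155/49 = -269882450725/23401273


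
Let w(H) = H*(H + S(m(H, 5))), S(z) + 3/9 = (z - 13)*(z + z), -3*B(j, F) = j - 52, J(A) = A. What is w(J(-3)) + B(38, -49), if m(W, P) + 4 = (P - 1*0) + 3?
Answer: 692/3 ≈ 230.67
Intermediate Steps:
m(W, P) = -1 + P (m(W, P) = -4 + ((P - 1*0) + 3) = -4 + ((P + 0) + 3) = -4 + (P + 3) = -4 + (3 + P) = -1 + P)
B(j, F) = 52/3 - j/3 (B(j, F) = -(j - 52)/3 = -(-52 + j)/3 = 52/3 - j/3)
S(z) = -1/3 + 2*z*(-13 + z) (S(z) = -1/3 + (z - 13)*(z + z) = -1/3 + (-13 + z)*(2*z) = -1/3 + 2*z*(-13 + z))
w(H) = H*(-217/3 + H) (w(H) = H*(H + (-1/3 - 26*(-1 + 5) + 2*(-1 + 5)**2)) = H*(H + (-1/3 - 26*4 + 2*4**2)) = H*(H + (-1/3 - 104 + 2*16)) = H*(H + (-1/3 - 104 + 32)) = H*(H - 217/3) = H*(-217/3 + H))
w(J(-3)) + B(38, -49) = (1/3)*(-3)*(-217 + 3*(-3)) + (52/3 - 1/3*38) = (1/3)*(-3)*(-217 - 9) + (52/3 - 38/3) = (1/3)*(-3)*(-226) + 14/3 = 226 + 14/3 = 692/3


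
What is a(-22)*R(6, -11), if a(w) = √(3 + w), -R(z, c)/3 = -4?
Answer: 12*I*√19 ≈ 52.307*I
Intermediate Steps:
R(z, c) = 12 (R(z, c) = -3*(-4) = 12)
a(-22)*R(6, -11) = √(3 - 22)*12 = √(-19)*12 = (I*√19)*12 = 12*I*√19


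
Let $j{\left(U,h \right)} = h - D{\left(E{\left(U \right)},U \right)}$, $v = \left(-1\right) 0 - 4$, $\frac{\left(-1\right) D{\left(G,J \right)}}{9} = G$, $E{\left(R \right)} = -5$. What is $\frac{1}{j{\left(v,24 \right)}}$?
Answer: $- \frac{1}{21} \approx -0.047619$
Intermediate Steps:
$D{\left(G,J \right)} = - 9 G$
$v = -4$ ($v = 0 - 4 = -4$)
$j{\left(U,h \right)} = -45 + h$ ($j{\left(U,h \right)} = h - \left(-9\right) \left(-5\right) = h - 45 = -45 + h$)
$\frac{1}{j{\left(v,24 \right)}} = \frac{1}{-45 + 24} = \frac{1}{-21} = - \frac{1}{21}$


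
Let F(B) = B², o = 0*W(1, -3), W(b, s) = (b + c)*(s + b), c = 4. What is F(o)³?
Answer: 0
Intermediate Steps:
W(b, s) = (4 + b)*(b + s) (W(b, s) = (b + 4)*(s + b) = (4 + b)*(b + s))
o = 0 (o = 0*(1² + 4*1 + 4*(-3) + 1*(-3)) = 0*(1 + 4 - 12 - 3) = 0*(-10) = 0)
F(o)³ = (0²)³ = 0³ = 0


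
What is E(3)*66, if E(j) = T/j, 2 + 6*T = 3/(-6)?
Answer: -55/6 ≈ -9.1667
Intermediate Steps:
T = -5/12 (T = -⅓ + (3/(-6))/6 = -⅓ + (3*(-⅙))/6 = -⅓ + (⅙)*(-½) = -⅓ - 1/12 = -5/12 ≈ -0.41667)
E(j) = -5/(12*j)
E(3)*66 = -5/12/3*66 = -5/12*⅓*66 = -5/36*66 = -55/6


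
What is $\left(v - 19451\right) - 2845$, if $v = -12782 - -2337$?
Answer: $-32741$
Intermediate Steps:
$v = -10445$ ($v = -12782 + 2337 = -10445$)
$\left(v - 19451\right) - 2845 = \left(-10445 - 19451\right) - 2845 = -29896 - 2845 = -32741$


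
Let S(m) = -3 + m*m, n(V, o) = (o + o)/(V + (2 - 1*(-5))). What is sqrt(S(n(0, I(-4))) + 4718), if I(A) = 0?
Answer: sqrt(4715) ≈ 68.666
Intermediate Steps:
n(V, o) = 2*o/(7 + V) (n(V, o) = (2*o)/(V + (2 + 5)) = (2*o)/(V + 7) = (2*o)/(7 + V) = 2*o/(7 + V))
S(m) = -3 + m**2
sqrt(S(n(0, I(-4))) + 4718) = sqrt((-3 + (2*0/(7 + 0))**2) + 4718) = sqrt((-3 + (2*0/7)**2) + 4718) = sqrt((-3 + (2*0*(1/7))**2) + 4718) = sqrt((-3 + 0**2) + 4718) = sqrt((-3 + 0) + 4718) = sqrt(-3 + 4718) = sqrt(4715)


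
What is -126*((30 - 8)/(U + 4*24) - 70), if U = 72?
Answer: 17607/2 ≈ 8803.5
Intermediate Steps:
-126*((30 - 8)/(U + 4*24) - 70) = -126*((30 - 8)/(72 + 4*24) - 70) = -126*(22/(72 + 96) - 70) = -126*(22/168 - 70) = -126*(22*(1/168) - 70) = -126*(11/84 - 70) = -126*(-5869/84) = 17607/2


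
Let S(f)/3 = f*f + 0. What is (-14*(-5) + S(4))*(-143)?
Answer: -16874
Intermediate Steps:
S(f) = 3*f**2 (S(f) = 3*(f*f + 0) = 3*(f**2 + 0) = 3*f**2)
(-14*(-5) + S(4))*(-143) = (-14*(-5) + 3*4**2)*(-143) = (70 + 3*16)*(-143) = (70 + 48)*(-143) = 118*(-143) = -16874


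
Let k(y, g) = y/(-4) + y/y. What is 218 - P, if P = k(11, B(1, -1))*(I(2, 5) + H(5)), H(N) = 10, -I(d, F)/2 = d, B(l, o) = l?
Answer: 457/2 ≈ 228.50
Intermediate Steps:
k(y, g) = 1 - y/4 (k(y, g) = y*(-¼) + 1 = -y/4 + 1 = 1 - y/4)
I(d, F) = -2*d
P = -21/2 (P = (1 - ¼*11)*(-2*2 + 10) = (1 - 11/4)*(-4 + 10) = -7/4*6 = -21/2 ≈ -10.500)
218 - P = 218 - 1*(-21/2) = 218 + 21/2 = 457/2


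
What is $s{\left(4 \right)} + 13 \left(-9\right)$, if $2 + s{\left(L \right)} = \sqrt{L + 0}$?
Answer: $-117$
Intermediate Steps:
$s{\left(L \right)} = -2 + \sqrt{L}$ ($s{\left(L \right)} = -2 + \sqrt{L + 0} = -2 + \sqrt{L}$)
$s{\left(4 \right)} + 13 \left(-9\right) = \left(-2 + \sqrt{4}\right) + 13 \left(-9\right) = \left(-2 + 2\right) - 117 = 0 - 117 = -117$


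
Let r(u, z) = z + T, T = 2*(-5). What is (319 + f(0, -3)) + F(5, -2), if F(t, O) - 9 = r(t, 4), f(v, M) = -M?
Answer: 325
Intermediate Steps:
T = -10
r(u, z) = -10 + z (r(u, z) = z - 10 = -10 + z)
F(t, O) = 3 (F(t, O) = 9 + (-10 + 4) = 9 - 6 = 3)
(319 + f(0, -3)) + F(5, -2) = (319 - 1*(-3)) + 3 = (319 + 3) + 3 = 322 + 3 = 325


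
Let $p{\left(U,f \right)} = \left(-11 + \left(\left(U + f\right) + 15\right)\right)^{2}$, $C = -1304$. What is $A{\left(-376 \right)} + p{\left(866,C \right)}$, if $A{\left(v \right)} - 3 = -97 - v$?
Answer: $188638$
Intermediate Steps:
$p{\left(U,f \right)} = \left(4 + U + f\right)^{2}$ ($p{\left(U,f \right)} = \left(-11 + \left(15 + U + f\right)\right)^{2} = \left(4 + U + f\right)^{2}$)
$A{\left(v \right)} = -94 - v$ ($A{\left(v \right)} = 3 - \left(97 + v\right) = -94 - v$)
$A{\left(-376 \right)} + p{\left(866,C \right)} = \left(-94 - -376\right) + \left(4 + 866 - 1304\right)^{2} = \left(-94 + 376\right) + \left(-434\right)^{2} = 282 + 188356 = 188638$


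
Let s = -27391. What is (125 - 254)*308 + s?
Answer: -67123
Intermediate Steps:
(125 - 254)*308 + s = (125 - 254)*308 - 27391 = -129*308 - 27391 = -39732 - 27391 = -67123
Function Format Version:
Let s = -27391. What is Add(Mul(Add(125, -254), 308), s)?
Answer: -67123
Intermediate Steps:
Add(Mul(Add(125, -254), 308), s) = Add(Mul(Add(125, -254), 308), -27391) = Add(Mul(-129, 308), -27391) = Add(-39732, -27391) = -67123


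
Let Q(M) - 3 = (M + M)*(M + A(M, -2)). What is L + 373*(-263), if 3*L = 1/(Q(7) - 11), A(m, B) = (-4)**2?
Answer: -92409257/942 ≈ -98099.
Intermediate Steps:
A(m, B) = 16
Q(M) = 3 + 2*M*(16 + M) (Q(M) = 3 + (M + M)*(M + 16) = 3 + (2*M)*(16 + M) = 3 + 2*M*(16 + M))
L = 1/942 (L = 1/(3*((3 + 2*7**2 + 32*7) - 11)) = 1/(3*((3 + 2*49 + 224) - 11)) = 1/(3*((3 + 98 + 224) - 11)) = 1/(3*(325 - 11)) = (1/3)/314 = (1/3)*(1/314) = 1/942 ≈ 0.0010616)
L + 373*(-263) = 1/942 + 373*(-263) = 1/942 - 98099 = -92409257/942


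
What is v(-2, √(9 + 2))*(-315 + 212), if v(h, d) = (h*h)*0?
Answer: 0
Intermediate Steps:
v(h, d) = 0 (v(h, d) = h²*0 = 0)
v(-2, √(9 + 2))*(-315 + 212) = 0*(-315 + 212) = 0*(-103) = 0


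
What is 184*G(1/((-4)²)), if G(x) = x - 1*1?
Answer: -345/2 ≈ -172.50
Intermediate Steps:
G(x) = -1 + x (G(x) = x - 1 = -1 + x)
184*G(1/((-4)²)) = 184*(-1 + 1/((-4)²)) = 184*(-1 + 1/16) = 184*(-15/16) = -345/2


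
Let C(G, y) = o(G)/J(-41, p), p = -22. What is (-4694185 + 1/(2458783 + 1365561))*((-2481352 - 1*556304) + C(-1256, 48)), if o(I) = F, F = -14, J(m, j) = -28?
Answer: 109065065933239452729/7648688 ≈ 1.4259e+13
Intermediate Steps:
o(I) = -14
C(G, y) = ½ (C(G, y) = -14/(-28) = -14*(-1/28) = ½)
(-4694185 + 1/(2458783 + 1365561))*((-2481352 - 1*556304) + C(-1256, 48)) = (-4694185 + 1/(2458783 + 1365561))*((-2481352 - 1*556304) + ½) = (-4694185 + 1/3824344)*((-2481352 - 556304) + ½) = (-4694185 + 1/3824344)*(-3037656 + ½) = -17952178239639/3824344*(-6075311/2) = 109065065933239452729/7648688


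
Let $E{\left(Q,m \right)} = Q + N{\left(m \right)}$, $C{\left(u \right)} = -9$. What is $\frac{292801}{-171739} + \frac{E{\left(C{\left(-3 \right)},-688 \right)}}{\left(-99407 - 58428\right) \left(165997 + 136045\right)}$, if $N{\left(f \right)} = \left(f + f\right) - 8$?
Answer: $- \frac{13958643001262643}{8187278839482730} \approx -1.7049$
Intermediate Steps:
$N{\left(f \right)} = -8 + 2 f$ ($N{\left(f \right)} = 2 f - 8 = -8 + 2 f$)
$E{\left(Q,m \right)} = -8 + Q + 2 m$ ($E{\left(Q,m \right)} = Q + \left(-8 + 2 m\right) = -8 + Q + 2 m$)
$\frac{292801}{-171739} + \frac{E{\left(C{\left(-3 \right)},-688 \right)}}{\left(-99407 - 58428\right) \left(165997 + 136045\right)} = \frac{292801}{-171739} + \frac{-8 - 9 + 2 \left(-688\right)}{\left(-99407 - 58428\right) \left(165997 + 136045\right)} = 292801 \left(- \frac{1}{171739}\right) + \frac{-8 - 9 - 1376}{\left(-157835\right) 302042} = - \frac{292801}{171739} - \frac{1393}{-47672799070} = - \frac{292801}{171739} - - \frac{1393}{47672799070} = - \frac{292801}{171739} + \frac{1393}{47672799070} = - \frac{13958643001262643}{8187278839482730}$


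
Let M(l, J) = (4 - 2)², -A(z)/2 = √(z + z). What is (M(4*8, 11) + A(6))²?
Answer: 64 - 32*√3 ≈ 8.5744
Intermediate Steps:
A(z) = -2*√2*√z (A(z) = -2*√(z + z) = -2*√2*√z)
M(l, J) = 4 (M(l, J) = 2² = 4)
(M(4*8, 11) + A(6))² = (4 - 2*√2*√6)² = (4 - 4*√3)²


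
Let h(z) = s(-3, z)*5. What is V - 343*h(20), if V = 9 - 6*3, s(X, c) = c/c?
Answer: -1724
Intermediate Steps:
s(X, c) = 1
V = -9 (V = 9 - 18 = -9)
h(z) = 5 (h(z) = 1*5 = 5)
V - 343*h(20) = -9 - 343*5 = -9 - 1715 = -1724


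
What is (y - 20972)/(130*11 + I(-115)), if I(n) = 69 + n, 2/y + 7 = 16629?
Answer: -174298291/11502424 ≈ -15.153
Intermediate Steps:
y = 1/8311 (y = 2/(-7 + 16629) = 2/16622 = 2*(1/16622) = 1/8311 ≈ 0.00012032)
(y - 20972)/(130*11 + I(-115)) = (1/8311 - 20972)/(130*11 + (69 - 115)) = -174298291/(8311*(1430 - 46)) = -174298291/8311/1384 = -174298291/8311*1/1384 = -174298291/11502424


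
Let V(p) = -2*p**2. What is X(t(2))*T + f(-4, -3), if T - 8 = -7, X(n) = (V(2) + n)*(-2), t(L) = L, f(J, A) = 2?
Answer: 14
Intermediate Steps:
X(n) = 16 - 2*n (X(n) = (-2*2**2 + n)*(-2) = (-2*4 + n)*(-2) = (-8 + n)*(-2) = 16 - 2*n)
T = 1 (T = 8 - 7 = 1)
X(t(2))*T + f(-4, -3) = (16 - 2*2)*1 + 2 = (16 - 4)*1 + 2 = 12*1 + 2 = 12 + 2 = 14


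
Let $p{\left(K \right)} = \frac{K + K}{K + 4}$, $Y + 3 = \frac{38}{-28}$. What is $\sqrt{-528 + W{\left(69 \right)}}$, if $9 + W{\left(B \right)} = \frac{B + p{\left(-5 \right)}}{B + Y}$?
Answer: $\frac{i \sqrt{438815495}}{905} \approx 23.147 i$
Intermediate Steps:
$Y = - \frac{61}{14}$ ($Y = -3 + \frac{38}{-28} = -3 + 38 \left(- \frac{1}{28}\right) = -3 - \frac{19}{14} = - \frac{61}{14} \approx -4.3571$)
$p{\left(K \right)} = \frac{2 K}{4 + K}$
$W{\left(B \right)} = -9 + \frac{10 + B}{- \frac{61}{14} + B}$ ($W{\left(B \right)} = -9 + \frac{B + 2 \left(-5\right) \frac{1}{4 - 5}}{B - \frac{61}{14}} = -9 + \frac{B + 2 \left(-5\right) \frac{1}{-1}}{- \frac{61}{14} + B} = -9 + \frac{B + 2 \left(-5\right) \left(-1\right)}{- \frac{61}{14} + B} = -9 + \frac{B + 10}{- \frac{61}{14} + B} = -9 + \frac{10 + B}{- \frac{61}{14} + B}$)
$\sqrt{-528 + W{\left(69 \right)}} = \sqrt{-528 + \frac{689 - 7728}{-61 + 14 \cdot 69}} = \sqrt{-528 + \frac{689 - 7728}{-61 + 966}} = \sqrt{-528 + \frac{1}{905} \left(-7039\right)} = \sqrt{-528 - \frac{7039}{905}} = \sqrt{- \frac{484879}{905}} = \frac{i \sqrt{438815495}}{905}$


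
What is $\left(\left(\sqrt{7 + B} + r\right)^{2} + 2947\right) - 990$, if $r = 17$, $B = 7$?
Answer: $2260 + 34 \sqrt{14} \approx 2387.2$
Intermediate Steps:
$\left(\left(\sqrt{7 + B} + r\right)^{2} + 2947\right) - 990 = \left(\left(\sqrt{7 + 7} + 17\right)^{2} + 2947\right) - 990 = \left(\left(\sqrt{14} + 17\right)^{2} + 2947\right) - 990 = \left(\left(17 + \sqrt{14}\right)^{2} + 2947\right) - 990 = \left(2947 + \left(17 + \sqrt{14}\right)^{2}\right) - 990 = 1957 + \left(17 + \sqrt{14}\right)^{2}$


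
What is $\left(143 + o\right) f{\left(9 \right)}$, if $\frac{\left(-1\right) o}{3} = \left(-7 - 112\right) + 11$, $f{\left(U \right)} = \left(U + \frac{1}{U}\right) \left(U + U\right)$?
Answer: $76588$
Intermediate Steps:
$f{\left(U \right)} = 2 U \left(U + \frac{1}{U}\right)$ ($f{\left(U \right)} = \left(U + \frac{1}{U}\right) 2 U = 2 U \left(U + \frac{1}{U}\right)$)
$o = 324$ ($o = - 3 \left(\left(-7 - 112\right) + 11\right) = - 3 \left(-119 + 11\right) = \left(-3\right) \left(-108\right) = 324$)
$\left(143 + o\right) f{\left(9 \right)} = \left(143 + 324\right) \left(2 + 2 \cdot 9^{2}\right) = 467 \left(2 + 2 \cdot 81\right) = 467 \left(2 + 162\right) = 467 \cdot 164 = 76588$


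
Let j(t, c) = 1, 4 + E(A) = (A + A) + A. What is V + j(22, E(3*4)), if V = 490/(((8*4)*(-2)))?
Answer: -213/32 ≈ -6.6563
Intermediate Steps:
E(A) = -4 + 3*A (E(A) = -4 + ((A + A) + A) = -4 + (2*A + A) = -4 + 3*A)
V = -245/32 (V = 490/((32*(-2))) = 490/(-64) = 490*(-1/64) = -245/32 ≈ -7.6563)
V + j(22, E(3*4)) = -245/32 + 1 = -213/32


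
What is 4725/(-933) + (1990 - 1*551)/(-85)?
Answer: -581404/26435 ≈ -21.994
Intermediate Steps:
4725/(-933) + (1990 - 1*551)/(-85) = 4725*(-1/933) + (1990 - 551)*(-1/85) = -1575/311 + 1439*(-1/85) = -1575/311 - 1439/85 = -581404/26435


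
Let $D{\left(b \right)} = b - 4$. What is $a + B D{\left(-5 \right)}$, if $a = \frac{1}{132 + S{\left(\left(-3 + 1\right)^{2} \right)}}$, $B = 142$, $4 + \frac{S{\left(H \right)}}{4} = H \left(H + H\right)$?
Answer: $- \frac{311831}{244} \approx -1278.0$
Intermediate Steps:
$S{\left(H \right)} = -16 + 8 H^{2}$ ($S{\left(H \right)} = -16 + 4 H \left(H + H\right) = -16 + 4 H 2 H = -16 + 4 \cdot 2 H^{2} = -16 + 8 H^{2}$)
$D{\left(b \right)} = -4 + b$ ($D{\left(b \right)} = b - 4 = -4 + b$)
$a = \frac{1}{244}$ ($a = \frac{1}{132 - \left(16 - 8 \left(\left(-3 + 1\right)^{2}\right)^{2}\right)} = \frac{1}{132 - \left(16 - 8 \left(\left(-2\right)^{2}\right)^{2}\right)} = \frac{1}{132 - \left(16 - 8 \cdot 4^{2}\right)} = \frac{1}{132 + \left(-16 + 8 \cdot 16\right)} = \frac{1}{132 + \left(-16 + 128\right)} = \frac{1}{132 + 112} = \frac{1}{244} \approx 0.0040984$)
$a + B D{\left(-5 \right)} = \frac{1}{244} + 142 \left(-4 - 5\right) = \frac{1}{244} + 142 \left(-9\right) = \frac{1}{244} - 1278 = - \frac{311831}{244}$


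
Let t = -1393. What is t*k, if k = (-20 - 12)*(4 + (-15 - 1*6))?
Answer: -757792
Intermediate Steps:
k = 544 (k = -32*(4 + (-15 - 6)) = -32*(4 - 21) = -32*(-17) = 544)
t*k = -1393*544 = -757792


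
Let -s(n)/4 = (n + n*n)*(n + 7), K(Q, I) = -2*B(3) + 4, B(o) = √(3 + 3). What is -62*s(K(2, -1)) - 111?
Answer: 173489 - 70928*√6 ≈ -248.41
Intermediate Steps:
B(o) = √6
K(Q, I) = 4 - 2*√6 (K(Q, I) = -2*√6 + 4 = 4 - 2*√6)
s(n) = -4*(7 + n)*(n + n²) (s(n) = -4*(n + n*n)*(n + 7) = -4*(n + n²)*(7 + n) = -4*(7 + n)*(n + n²))
-62*s(K(2, -1)) - 111 = -(-248)*(4 - 2*√6)*(7 + (4 - 2*√6)² + 8*(4 - 2*√6)) - 111 = -(-248)*(4 - 2*√6)*(7 + (4 - 2*√6)² + (32 - 16*√6)) - 111 = -(-248)*(4 - 2*√6)*(39 + (4 - 2*√6)² - 16*√6) - 111 = 248*(4 - 2*√6)*(39 + (4 - 2*√6)² - 16*√6) - 111 = -111 + 248*(4 - 2*√6)*(39 + (4 - 2*√6)² - 16*√6)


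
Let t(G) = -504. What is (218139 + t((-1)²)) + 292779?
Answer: 510414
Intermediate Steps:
(218139 + t((-1)²)) + 292779 = (218139 - 504) + 292779 = 217635 + 292779 = 510414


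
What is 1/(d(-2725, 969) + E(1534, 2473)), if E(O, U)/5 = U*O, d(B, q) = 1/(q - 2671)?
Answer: 1702/32283382819 ≈ 5.2721e-8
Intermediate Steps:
d(B, q) = 1/(-2671 + q)
E(O, U) = 5*O*U (E(O, U) = 5*(U*O) = 5*(O*U) = 5*O*U)
1/(d(-2725, 969) + E(1534, 2473)) = 1/(1/(-2671 + 969) + 5*1534*2473) = 1/(1/(-1702) + 18967910) = 1/(-1/1702 + 18967910) = 1/(32283382819/1702) = 1702/32283382819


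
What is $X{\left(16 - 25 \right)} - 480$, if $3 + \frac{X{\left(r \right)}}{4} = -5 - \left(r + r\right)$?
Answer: $-440$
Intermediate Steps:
$X{\left(r \right)} = -32 - 8 r$ ($X{\left(r \right)} = -12 + 4 \left(-5 - \left(r + r\right)\right) = -12 + 4 \left(-5 - 2 r\right) = -12 - \left(20 + 8 r\right) = -32 - 8 r$)
$X{\left(16 - 25 \right)} - 480 = \left(-32 - 8 \left(16 - 25\right)\right) - 480 = \left(-32 - -72\right) - 480 = \left(-32 + 72\right) - 480 = 40 - 480 = -440$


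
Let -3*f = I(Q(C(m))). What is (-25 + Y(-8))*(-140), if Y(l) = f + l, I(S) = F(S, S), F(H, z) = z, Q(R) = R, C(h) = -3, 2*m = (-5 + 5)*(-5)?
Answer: 4480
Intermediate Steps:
m = 0 (m = ((-5 + 5)*(-5))/2 = (0*(-5))/2 = (½)*0 = 0)
I(S) = S
f = 1 (f = -⅓*(-3) = 1)
Y(l) = 1 + l
(-25 + Y(-8))*(-140) = (-25 + (1 - 8))*(-140) = (-25 - 7)*(-140) = -32*(-140) = 4480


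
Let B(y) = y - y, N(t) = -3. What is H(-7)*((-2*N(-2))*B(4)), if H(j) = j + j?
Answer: 0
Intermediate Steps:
H(j) = 2*j
B(y) = 0
H(-7)*((-2*N(-2))*B(4)) = (2*(-7))*(-2*(-3)*0) = -84*0 = -14*0 = 0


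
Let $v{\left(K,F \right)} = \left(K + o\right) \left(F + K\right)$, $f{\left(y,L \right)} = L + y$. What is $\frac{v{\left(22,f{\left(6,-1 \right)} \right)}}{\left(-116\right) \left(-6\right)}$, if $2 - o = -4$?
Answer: $\frac{63}{58} \approx 1.0862$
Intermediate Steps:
$o = 6$ ($o = 2 - -4 = 2 + 4 = 6$)
$v{\left(K,F \right)} = \left(6 + K\right) \left(F + K\right)$ ($v{\left(K,F \right)} = \left(K + 6\right) \left(F + K\right) = \left(6 + K\right) \left(F + K\right)$)
$\frac{v{\left(22,f{\left(6,-1 \right)} \right)}}{\left(-116\right) \left(-6\right)} = \frac{22^{2} + 6 \left(-1 + 6\right) + 6 \cdot 22 + \left(-1 + 6\right) 22}{\left(-116\right) \left(-6\right)} = \frac{484 + 6 \cdot 5 + 132 + 5 \cdot 22}{696} = \left(484 + 30 + 132 + 110\right) \frac{1}{696} = 756 \cdot \frac{1}{696} = \frac{63}{58}$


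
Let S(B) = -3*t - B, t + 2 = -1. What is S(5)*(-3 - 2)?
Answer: -20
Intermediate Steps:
t = -3 (t = -2 - 1 = -3)
S(B) = 9 - B (S(B) = -3*(-3) - B = 9 - B)
S(5)*(-3 - 2) = (9 - 1*5)*(-3 - 2) = (9 - 5)*(-5) = 4*(-5) = -20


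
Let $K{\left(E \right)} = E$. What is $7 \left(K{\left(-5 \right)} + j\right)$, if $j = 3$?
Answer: $-14$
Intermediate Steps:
$7 \left(K{\left(-5 \right)} + j\right) = 7 \left(-5 + 3\right) = 7 \left(-2\right) = -14$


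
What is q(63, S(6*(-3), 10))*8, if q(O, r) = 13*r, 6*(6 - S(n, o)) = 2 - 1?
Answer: 1820/3 ≈ 606.67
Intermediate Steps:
S(n, o) = 35/6 (S(n, o) = 6 - (2 - 1)/6 = 6 - ⅙*1 = 6 - ⅙ = 35/6)
q(63, S(6*(-3), 10))*8 = (13*(35/6))*8 = (455/6)*8 = 1820/3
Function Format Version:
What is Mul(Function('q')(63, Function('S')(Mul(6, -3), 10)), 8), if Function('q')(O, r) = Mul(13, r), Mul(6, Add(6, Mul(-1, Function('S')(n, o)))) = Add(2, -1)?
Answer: Rational(1820, 3) ≈ 606.67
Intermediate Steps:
Function('S')(n, o) = Rational(35, 6) (Function('S')(n, o) = Add(6, Mul(Rational(-1, 6), Add(2, -1))) = Add(6, Mul(Rational(-1, 6), 1)) = Add(6, Rational(-1, 6)) = Rational(35, 6))
Mul(Function('q')(63, Function('S')(Mul(6, -3), 10)), 8) = Mul(Mul(13, Rational(35, 6)), 8) = Mul(Rational(455, 6), 8) = Rational(1820, 3)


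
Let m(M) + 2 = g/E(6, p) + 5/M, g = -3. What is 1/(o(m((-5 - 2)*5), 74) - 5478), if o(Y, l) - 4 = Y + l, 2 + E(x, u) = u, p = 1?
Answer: -7/37794 ≈ -0.00018521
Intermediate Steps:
E(x, u) = -2 + u
m(M) = 1 + 5/M (m(M) = -2 + (-3/(-2 + 1) + 5/M) = -2 + (-3/(-1) + 5/M) = -2 + (-3*(-1) + 5/M) = -2 + (3 + 5/M) = 1 + 5/M)
o(Y, l) = 4 + Y + l (o(Y, l) = 4 + (Y + l) = 4 + Y + l)
1/(o(m((-5 - 2)*5), 74) - 5478) = 1/((4 + (5 + (-5 - 2)*5)/(((-5 - 2)*5)) + 74) - 5478) = 1/((4 + (5 - 7*5)/((-7*5)) + 74) - 5478) = 1/((4 + (5 - 35)/(-35) + 74) - 5478) = 1/((4 - 1/35*(-30) + 74) - 5478) = 1/((4 + 6/7 + 74) - 5478) = 1/(552/7 - 5478) = 1/(-37794/7) = -7/37794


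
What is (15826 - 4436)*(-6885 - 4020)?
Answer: -124207950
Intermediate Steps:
(15826 - 4436)*(-6885 - 4020) = 11390*(-10905) = -124207950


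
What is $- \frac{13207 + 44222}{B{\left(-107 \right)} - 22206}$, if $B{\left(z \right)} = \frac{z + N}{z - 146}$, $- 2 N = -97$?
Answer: $\frac{9686358}{3745373} \approx 2.5862$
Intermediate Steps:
$N = \frac{97}{2}$ ($N = \left(- \frac{1}{2}\right) \left(-97\right) = \frac{97}{2} \approx 48.5$)
$B{\left(z \right)} = \frac{\frac{97}{2} + z}{-146 + z}$ ($B{\left(z \right)} = \frac{z + \frac{97}{2}}{z - 146} = \frac{\frac{97}{2} + z}{-146 + z}$)
$- \frac{13207 + 44222}{B{\left(-107 \right)} - 22206} = - \frac{13207 + 44222}{\frac{\frac{97}{2} - 107}{-146 - 107} - 22206} = - \frac{57429}{\frac{1}{-253} \left(- \frac{117}{2}\right) - 22206} = - \frac{57429}{\left(- \frac{1}{253}\right) \left(- \frac{117}{2}\right) - 22206} = - \frac{57429}{\frac{117}{506} - 22206} = - \frac{57429}{- \frac{11236119}{506}} = - \frac{57429 \left(-506\right)}{11236119} = \left(-1\right) \left(- \frac{9686358}{3745373}\right) = \frac{9686358}{3745373}$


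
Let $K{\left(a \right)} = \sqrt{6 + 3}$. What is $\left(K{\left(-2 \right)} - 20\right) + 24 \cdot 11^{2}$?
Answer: $2887$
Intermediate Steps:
$K{\left(a \right)} = 3$ ($K{\left(a \right)} = \sqrt{9} = 3$)
$\left(K{\left(-2 \right)} - 20\right) + 24 \cdot 11^{2} = \left(3 - 20\right) + 24 \cdot 11^{2} = \left(3 - 20\right) + 24 \cdot 121 = -17 + 2904 = 2887$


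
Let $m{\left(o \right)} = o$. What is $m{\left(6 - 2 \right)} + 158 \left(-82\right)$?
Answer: $-12952$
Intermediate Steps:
$m{\left(6 - 2 \right)} + 158 \left(-82\right) = \left(6 - 2\right) + 158 \left(-82\right) = 4 - 12956 = -12952$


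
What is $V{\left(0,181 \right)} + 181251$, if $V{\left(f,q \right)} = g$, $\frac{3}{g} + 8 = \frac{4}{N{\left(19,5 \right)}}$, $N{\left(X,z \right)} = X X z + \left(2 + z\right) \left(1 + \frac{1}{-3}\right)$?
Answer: $\frac{7869902133}{43420} \approx 1.8125 \cdot 10^{5}$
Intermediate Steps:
$N{\left(X,z \right)} = \frac{4}{3} + \frac{2 z}{3} + z X^{2}$ ($N{\left(X,z \right)} = X^{2} z + \left(2 + z\right) \left(1 - \frac{1}{3}\right) = z X^{2} + \left(2 + z\right) \frac{2}{3} = z X^{2} + \left(\frac{4}{3} + \frac{2 z}{3}\right) = \frac{4}{3} + \frac{2 z}{3} + z X^{2}$)
$g = - \frac{16287}{43420}$ ($g = \frac{3}{-8 + \frac{4}{\frac{4}{3} + \frac{2}{3} \cdot 5 + 5 \cdot 19^{2}}} = \frac{3}{-8 + \frac{4}{\frac{4}{3} + \frac{10}{3} + 5 \cdot 361}} = \frac{3}{-8 + \frac{4}{\frac{4}{3} + \frac{10}{3} + 1805}} = \frac{3}{-8 + \frac{4}{\frac{5429}{3}}} = \frac{3}{-8 + 4 \cdot \frac{3}{5429}} = \frac{3}{-8 + \frac{12}{5429}} = \frac{3}{- \frac{43420}{5429}} = 3 \left(- \frac{5429}{43420}\right) = - \frac{16287}{43420} \approx -0.3751$)
$V{\left(f,q \right)} = - \frac{16287}{43420}$
$V{\left(0,181 \right)} + 181251 = - \frac{16287}{43420} + 181251 = \frac{7869902133}{43420}$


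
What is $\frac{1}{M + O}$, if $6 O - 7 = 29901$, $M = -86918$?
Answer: $- \frac{3}{245800} \approx -1.2205 \cdot 10^{-5}$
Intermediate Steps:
$O = \frac{14954}{3}$ ($O = \frac{7}{6} + \frac{1}{6} \cdot 29901 = \frac{7}{6} + \frac{9967}{2} = \frac{14954}{3} \approx 4984.7$)
$\frac{1}{M + O} = \frac{1}{-86918 + \frac{14954}{3}} = \frac{1}{- \frac{245800}{3}} = - \frac{3}{245800}$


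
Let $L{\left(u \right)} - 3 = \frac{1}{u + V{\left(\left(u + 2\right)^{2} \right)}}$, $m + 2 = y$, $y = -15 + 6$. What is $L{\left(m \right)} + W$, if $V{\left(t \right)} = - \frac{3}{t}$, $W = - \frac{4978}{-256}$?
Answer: $\frac{426349}{19072} \approx 22.355$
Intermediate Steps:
$W = \frac{2489}{128}$ ($W = \left(-4978\right) \left(- \frac{1}{256}\right) = \frac{2489}{128} \approx 19.445$)
$y = -9$
$m = -11$ ($m = -2 - 9 = -11$)
$L{\left(u \right)} = 3 + \frac{1}{u - \frac{3}{\left(2 + u\right)^{2}}}$ ($L{\left(u \right)} = 3 + \frac{1}{u - \frac{3}{\left(u + 2\right)^{2}}} = 3 + \frac{1}{u - \frac{3}{\left(2 + u\right)^{2}}}$)
$L{\left(m \right)} + W = \frac{-9 + \left(2 - 11\right)^{2} \left(1 + 3 \left(-11\right)\right)}{-3 - 11 \left(2 - 11\right)^{2}} + \frac{2489}{128} = \frac{-9 + \left(-9\right)^{2} \left(1 - 33\right)}{-3 - 11 \left(-9\right)^{2}} + \frac{2489}{128} = \frac{-9 + 81 \left(-32\right)}{-3 - 891} + \frac{2489}{128} = \frac{-9 - 2592}{-3 - 891} + \frac{2489}{128} = \frac{1}{-894} \left(-2601\right) + \frac{2489}{128} = \left(- \frac{1}{894}\right) \left(-2601\right) + \frac{2489}{128} = \frac{867}{298} + \frac{2489}{128} = \frac{426349}{19072}$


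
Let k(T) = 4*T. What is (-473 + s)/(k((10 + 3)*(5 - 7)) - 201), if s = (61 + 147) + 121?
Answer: 144/305 ≈ 0.47213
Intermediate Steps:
s = 329 (s = 208 + 121 = 329)
(-473 + s)/(k((10 + 3)*(5 - 7)) - 201) = (-473 + 329)/(4*((10 + 3)*(5 - 7)) - 201) = -144/(4*(13*(-2)) - 201) = -144/(4*(-26) - 201) = -144/(-104 - 201) = -144/(-305) = -144*(-1/305) = 144/305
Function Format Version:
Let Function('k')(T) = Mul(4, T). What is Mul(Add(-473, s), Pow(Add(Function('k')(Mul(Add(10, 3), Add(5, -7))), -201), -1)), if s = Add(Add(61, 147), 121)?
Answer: Rational(144, 305) ≈ 0.47213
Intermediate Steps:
s = 329 (s = Add(208, 121) = 329)
Mul(Add(-473, s), Pow(Add(Function('k')(Mul(Add(10, 3), Add(5, -7))), -201), -1)) = Mul(Add(-473, 329), Pow(Add(Mul(4, Mul(Add(10, 3), Add(5, -7))), -201), -1)) = Mul(-144, Pow(Add(Mul(4, Mul(13, -2)), -201), -1)) = Mul(-144, Pow(Add(Mul(4, -26), -201), -1)) = Mul(-144, Pow(Add(-104, -201), -1)) = Mul(-144, Pow(-305, -1)) = Mul(-144, Rational(-1, 305)) = Rational(144, 305)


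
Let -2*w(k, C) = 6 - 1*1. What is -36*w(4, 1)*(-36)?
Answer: -3240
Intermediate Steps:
w(k, C) = -5/2 (w(k, C) = -(6 - 1*1)/2 = -(6 - 1)/2 = -1/2*5 = -5/2)
-36*w(4, 1)*(-36) = -36*(-5/2)*(-36) = 90*(-36) = -3240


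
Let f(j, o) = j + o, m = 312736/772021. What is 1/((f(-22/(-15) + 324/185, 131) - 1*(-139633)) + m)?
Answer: 428471655/59886464787406 ≈ 7.1547e-6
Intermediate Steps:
m = 312736/772021 (m = 312736*(1/772021) = 312736/772021 ≈ 0.40509)
1/((f(-22/(-15) + 324/185, 131) - 1*(-139633)) + m) = 1/((((-22/(-15) + 324/185) + 131) - 1*(-139633)) + 312736/772021) = 1/((((-22*(-1/15) + 324*(1/185)) + 131) + 139633) + 312736/772021) = 1/((((22/15 + 324/185) + 131) + 139633) + 312736/772021) = 1/(((1786/555 + 131) + 139633) + 312736/772021) = 1/((74491/555 + 139633) + 312736/772021) = 1/(77570806/555 + 312736/772021) = 1/(59886464787406/428471655) = 428471655/59886464787406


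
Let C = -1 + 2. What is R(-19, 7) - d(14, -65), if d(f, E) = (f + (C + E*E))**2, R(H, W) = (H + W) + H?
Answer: -17977631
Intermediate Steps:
C = 1
R(H, W) = W + 2*H
d(f, E) = (1 + f + E**2)**2 (d(f, E) = (f + (1 + E*E))**2 = (f + (1 + E**2))**2 = (1 + f + E**2)**2)
R(-19, 7) - d(14, -65) = (7 + 2*(-19)) - (1 + 14 + (-65)**2)**2 = (7 - 38) - (1 + 14 + 4225)**2 = -31 - 1*4240**2 = -31 - 1*17977600 = -31 - 17977600 = -17977631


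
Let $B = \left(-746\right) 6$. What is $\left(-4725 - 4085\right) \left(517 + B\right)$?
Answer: $34878790$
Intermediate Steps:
$B = -4476$
$\left(-4725 - 4085\right) \left(517 + B\right) = \left(-4725 - 4085\right) \left(517 - 4476\right) = \left(-8810\right) \left(-3959\right) = 34878790$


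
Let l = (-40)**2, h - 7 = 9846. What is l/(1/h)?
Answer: 15764800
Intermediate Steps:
h = 9853 (h = 7 + 9846 = 9853)
l = 1600
l/(1/h) = 1600/(1/9853) = 1600*9853 = 15764800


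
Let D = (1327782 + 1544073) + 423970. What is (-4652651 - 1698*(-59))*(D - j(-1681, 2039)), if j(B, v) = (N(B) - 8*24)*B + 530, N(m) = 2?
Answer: -13547715259445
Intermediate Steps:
D = 3295825 (D = 2871855 + 423970 = 3295825)
j(B, v) = 530 - 190*B (j(B, v) = (2 - 8*24)*B + 530 = (2 - 192)*B + 530 = -190*B + 530 = 530 - 190*B)
(-4652651 - 1698*(-59))*(D - j(-1681, 2039)) = (-4652651 - 1698*(-59))*(3295825 - (530 - 190*(-1681))) = (-4652651 + 100182)*(3295825 - (530 + 319390)) = -4552469*(3295825 - 1*319920) = -4552469*(3295825 - 319920) = -4552469*2975905 = -13547715259445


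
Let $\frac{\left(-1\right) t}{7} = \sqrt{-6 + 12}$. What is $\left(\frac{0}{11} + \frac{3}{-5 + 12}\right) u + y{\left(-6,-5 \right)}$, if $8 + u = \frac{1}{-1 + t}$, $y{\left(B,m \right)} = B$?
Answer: $- \frac{19335}{2051} - \frac{3 \sqrt{6}}{293} \approx -9.4522$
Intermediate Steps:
$t = - 7 \sqrt{6}$ ($t = - 7 \sqrt{-6 + 12} = - 7 \sqrt{6} \approx -17.146$)
$u = -8 + \frac{1}{-1 - 7 \sqrt{6}} \approx -8.0551$
$\left(\frac{0}{11} + \frac{3}{-5 + 12}\right) u + y{\left(-6,-5 \right)} = \left(\frac{0}{11} + \frac{3}{-5 + 12}\right) \left(- \frac{2343}{293} - \frac{7 \sqrt{6}}{293}\right) - 6 = \left(0 \cdot \frac{1}{11} + \frac{3}{7}\right) \left(- \frac{2343}{293} - \frac{7 \sqrt{6}}{293}\right) - 6 = \left(0 + 3 \cdot \frac{1}{7}\right) \left(- \frac{2343}{293} - \frac{7 \sqrt{6}}{293}\right) - 6 = \left(0 + \frac{3}{7}\right) \left(- \frac{2343}{293} - \frac{7 \sqrt{6}}{293}\right) - 6 = \frac{3 \left(- \frac{2343}{293} - \frac{7 \sqrt{6}}{293}\right)}{7} - 6 = \left(- \frac{7029}{2051} - \frac{3 \sqrt{6}}{293}\right) - 6 = - \frac{19335}{2051} - \frac{3 \sqrt{6}}{293}$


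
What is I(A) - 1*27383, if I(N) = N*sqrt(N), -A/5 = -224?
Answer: -27383 + 4480*sqrt(70) ≈ 10099.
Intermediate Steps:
A = 1120 (A = -5*(-224) = 1120)
I(N) = N**(3/2)
I(A) - 1*27383 = 1120**(3/2) - 1*27383 = 4480*sqrt(70) - 27383 = -27383 + 4480*sqrt(70)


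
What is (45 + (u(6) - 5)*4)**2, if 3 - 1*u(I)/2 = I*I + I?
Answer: 82369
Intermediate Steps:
u(I) = 6 - 2*I - 2*I**2 (u(I) = 6 - 2*(I*I + I) = 6 - 2*(I**2 + I) = 6 - 2*(I + I**2) = 6 + (-2*I - 2*I**2) = 6 - 2*I - 2*I**2)
(45 + (u(6) - 5)*4)**2 = (45 + ((6 - 2*6 - 2*6**2) - 5)*4)**2 = (45 + ((6 - 12 - 2*36) - 5)*4)**2 = (45 + ((6 - 12 - 72) - 5)*4)**2 = (45 + (-78 - 5)*4)**2 = (45 - 83*4)**2 = (45 - 332)**2 = (-287)**2 = 82369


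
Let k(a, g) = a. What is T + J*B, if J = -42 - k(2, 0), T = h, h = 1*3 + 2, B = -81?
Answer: 3569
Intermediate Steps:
h = 5 (h = 3 + 2 = 5)
T = 5
J = -44 (J = -42 - 1*2 = -42 - 2 = -44)
T + J*B = 5 - 44*(-81) = 5 + 3564 = 3569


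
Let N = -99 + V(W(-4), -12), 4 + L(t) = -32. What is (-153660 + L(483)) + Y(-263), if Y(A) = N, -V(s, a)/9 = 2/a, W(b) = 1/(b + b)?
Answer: -307587/2 ≈ -1.5379e+5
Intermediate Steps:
W(b) = 1/(2*b)
V(s, a) = -18/a
L(t) = -36 (L(t) = -4 - 32 = -36)
N = -195/2 (N = -99 - 18/(-12) = -99 - 18*(-1/12) = -99 + 3/2 = -195/2 ≈ -97.500)
Y(A) = -195/2
(-153660 + L(483)) + Y(-263) = (-153660 - 36) - 195/2 = -153696 - 195/2 = -307587/2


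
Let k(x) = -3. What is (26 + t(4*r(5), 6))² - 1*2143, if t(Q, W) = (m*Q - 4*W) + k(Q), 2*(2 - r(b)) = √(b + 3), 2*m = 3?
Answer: -1950 - 132*√2 ≈ -2136.7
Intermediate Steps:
m = 3/2 (m = (½)*3 = 3/2 ≈ 1.5000)
r(b) = 2 - √(3 + b)/2 (r(b) = 2 - √(b + 3)/2 = 2 - √(3 + b)/2)
t(Q, W) = -3 - 4*W + 3*Q/2 (t(Q, W) = (3*Q/2 - 4*W) - 3 = (-4*W + 3*Q/2) - 3 = -3 - 4*W + 3*Q/2)
(26 + t(4*r(5), 6))² - 1*2143 = (26 + (-3 - 4*6 + 3*(4*(2 - √(3 + 5)/2))/2))² - 1*2143 = (26 + (-3 - 24 + 3*(4*(2 - √2))/2))² - 2143 = (26 + (-3 - 24 + 3*(8 - 4*√2)/2))² - 2143 = (26 + (-3 - 24 + (12 - 6*√2)))² - 2143 = (26 + (-15 - 6*√2))² - 2143 = (11 - 6*√2)² - 2143 = -2143 + (11 - 6*√2)²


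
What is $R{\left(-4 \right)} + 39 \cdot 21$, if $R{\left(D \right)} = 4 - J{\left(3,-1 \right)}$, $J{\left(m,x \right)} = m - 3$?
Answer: $823$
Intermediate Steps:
$J{\left(m,x \right)} = -3 + m$
$R{\left(D \right)} = 4$ ($R{\left(D \right)} = 4 - \left(-3 + 3\right) = 4 - 0 = 4 + 0 = 4$)
$R{\left(-4 \right)} + 39 \cdot 21 = 4 + 39 \cdot 21 = 4 + 819 = 823$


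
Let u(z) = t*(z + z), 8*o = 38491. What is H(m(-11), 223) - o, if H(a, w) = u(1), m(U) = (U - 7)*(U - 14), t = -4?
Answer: -38555/8 ≈ -4819.4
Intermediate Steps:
o = 38491/8 (o = (⅛)*38491 = 38491/8 ≈ 4811.4)
m(U) = (-14 + U)*(-7 + U) (m(U) = (-7 + U)*(-14 + U) = (-14 + U)*(-7 + U))
u(z) = -8*z (u(z) = -4*(z + z) = -8*z)
H(a, w) = -8 (H(a, w) = -8*1 = -8)
H(m(-11), 223) - o = -8 - 1*38491/8 = -8 - 38491/8 = -38555/8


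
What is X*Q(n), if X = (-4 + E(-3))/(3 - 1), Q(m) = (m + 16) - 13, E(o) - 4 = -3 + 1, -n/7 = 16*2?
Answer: 221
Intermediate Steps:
n = -224 (n = -112*2 = -7*32 = -224)
E(o) = 2 (E(o) = 4 + (-3 + 1) = 4 - 2 = 2)
Q(m) = 3 + m (Q(m) = (16 + m) - 13 = 3 + m)
X = -1 (X = (-4 + 2)/(3 - 1) = -2/2 = -2*½ = -1)
X*Q(n) = -(3 - 224) = -1*(-221) = 221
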